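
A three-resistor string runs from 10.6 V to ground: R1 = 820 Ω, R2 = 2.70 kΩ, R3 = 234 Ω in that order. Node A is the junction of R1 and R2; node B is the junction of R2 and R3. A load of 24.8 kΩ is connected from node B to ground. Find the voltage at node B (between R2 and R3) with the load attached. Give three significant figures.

At node B, R3 is in parallel with the load: R3‖R_L = 231.8 Ω.
Below node A the resistance is R2 + (R3‖R_L) = 2932 Ω, so V_A = 10.6 × 2932/3752 = 8.283 V.
Then V_B = V_A × (R3‖R_L)/(R2 + R3‖R_L) = 8.283 × 231.8/2932 = 0.655 V.

V ≈ 0.655 V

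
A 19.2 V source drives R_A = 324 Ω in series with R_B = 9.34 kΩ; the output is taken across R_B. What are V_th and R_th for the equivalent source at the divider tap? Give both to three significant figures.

V_th = 18.6 V, R_th = 313 Ω

V_th is the open-circuit tap voltage: 19.2 × 9340/(324 + 9340) = 18.6 V.
With the supply zeroed, R_A and R_B appear in parallel from the tap: R_th = R_A‖R_B = (324 × 9340)/9664 = 313 Ω.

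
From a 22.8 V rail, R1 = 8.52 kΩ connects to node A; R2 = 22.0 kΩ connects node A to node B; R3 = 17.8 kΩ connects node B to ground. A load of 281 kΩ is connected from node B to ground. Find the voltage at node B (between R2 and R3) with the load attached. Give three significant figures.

V ≈ 8.08 V

At node B, R3 is in parallel with the load: R3‖R_L = 16.74 kΩ.
Below node A the resistance is R2 + (R3‖R_L) = 38.74 kΩ, so V_A = 22.8 × 38.74/47.26 = 18.69 V.
Then V_B = V_A × (R3‖R_L)/(R2 + R3‖R_L) = 18.69 × 16.74/38.74 = 8.08 V.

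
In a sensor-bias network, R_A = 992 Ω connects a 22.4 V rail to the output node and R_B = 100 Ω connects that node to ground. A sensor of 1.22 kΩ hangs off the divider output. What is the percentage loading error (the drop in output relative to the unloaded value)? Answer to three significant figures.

6.93 %

The divider's output (Thévenin) resistance is R_A‖R_B = 90.84 Ω.
Fractional drop under load = R_th/(R_th + R_L) = 90.84 / (90.84 + 1220) = 0.06930.
So the output falls by 6.93 %.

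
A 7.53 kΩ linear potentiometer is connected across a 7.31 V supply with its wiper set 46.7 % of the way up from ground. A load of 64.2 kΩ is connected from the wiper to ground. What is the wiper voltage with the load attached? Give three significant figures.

V ≈ 3.32 V

The wiper splits the pot into (1−α)R = 4.013 kΩ above and αR = 3.517 kΩ below.
Lower section ‖ load = 3.334 kΩ.
V_wiper = 7.31 × 3.334/(4.013 + 3.334) = 3.32 V.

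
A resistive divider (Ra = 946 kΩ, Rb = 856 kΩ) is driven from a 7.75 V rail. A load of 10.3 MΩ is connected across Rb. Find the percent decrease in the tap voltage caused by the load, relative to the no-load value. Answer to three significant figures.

The divider's output (Thévenin) resistance is Ra‖Rb = 449.4 kΩ.
Fractional drop under load = R_th/(R_th + R_L) = 449.4 / (449.4 + 10300) = 0.04180.
So the output falls by 4.18 %.

4.18 %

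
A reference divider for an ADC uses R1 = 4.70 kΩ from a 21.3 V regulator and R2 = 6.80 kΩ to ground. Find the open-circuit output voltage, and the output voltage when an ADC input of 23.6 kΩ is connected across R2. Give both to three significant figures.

Unloaded: 12.6 V; loaded: 11.3 V

Open-circuit: V = 21.3 × 6.80/(4.70 + 6.80) = 12.6 V.
With the load, R2 becomes R2‖R_L = 5.279 kΩ, so V = 21.3 × 5.279/9.979 = 11.3 V.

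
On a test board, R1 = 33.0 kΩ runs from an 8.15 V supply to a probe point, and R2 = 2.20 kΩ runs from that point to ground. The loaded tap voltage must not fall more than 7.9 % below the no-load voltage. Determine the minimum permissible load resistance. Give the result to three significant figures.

Output resistance R_th = R1‖R2 = (33.0 × 2.20)/35.20 = 2.062 kΩ.
The fractional drop is R_th/(R_th + R_L); requiring this ≤ 0.0790 gives R_L ≥ R_th(1/0.0790 − 1) = 2.062 × 11.66 = 24.0 kΩ.

R_L(min) ≈ 24.0 kΩ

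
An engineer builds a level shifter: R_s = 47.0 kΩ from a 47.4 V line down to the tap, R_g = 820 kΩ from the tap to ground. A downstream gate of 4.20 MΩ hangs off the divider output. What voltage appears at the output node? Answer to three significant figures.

The load sits in parallel with R_g: R_g‖R_L = (820 × 4200) / (820 + 4200) = 686.1 kΩ.
V_out = 47.4 × 686.1 / (47.0 + 686.1) = 47.4 × 686.1/733.1 = 44.4 V.
(Unloaded it would have been 44.8 V.)

V_out ≈ 44.4 V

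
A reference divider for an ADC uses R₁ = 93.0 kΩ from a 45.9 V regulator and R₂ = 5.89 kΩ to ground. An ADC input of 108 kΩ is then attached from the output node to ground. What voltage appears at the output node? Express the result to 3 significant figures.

V_out ≈ 2.60 V

The load sits in parallel with R₂: R₂‖R_L = (5.89 × 108) / (5.89 + 108) = 5.585 kΩ.
V_out = 45.9 × 5.585 / (93.0 + 5.585) = 45.9 × 5.585/98.59 = 2.60 V.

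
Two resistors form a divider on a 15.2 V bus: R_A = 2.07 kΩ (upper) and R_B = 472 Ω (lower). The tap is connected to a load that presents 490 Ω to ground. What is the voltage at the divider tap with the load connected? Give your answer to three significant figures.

The load sits in parallel with R_B: R_B‖R_L = (472 × 490) / (472 + 490) = 240.4 Ω.
V_out = 15.2 × 240.4 / (2070 + 240.4) = 15.2 × 240.4/2310 = 1.58 V.

V_out ≈ 1.58 V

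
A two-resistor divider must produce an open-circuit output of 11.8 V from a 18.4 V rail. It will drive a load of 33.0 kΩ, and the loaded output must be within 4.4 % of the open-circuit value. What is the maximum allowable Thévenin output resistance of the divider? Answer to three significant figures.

Loading drop = R_th/(R_th + R_L) ≤ 0.0440, so R_th ≤ R_L · ε/(1−ε) = 33.0 kΩ × 0.0440/0.9560 = 1.52 kΩ.

R_th ≤ 1.52 kΩ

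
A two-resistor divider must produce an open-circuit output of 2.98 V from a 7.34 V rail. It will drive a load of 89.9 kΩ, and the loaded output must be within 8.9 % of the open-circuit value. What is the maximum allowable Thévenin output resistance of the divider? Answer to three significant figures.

Loading drop = R_th/(R_th + R_L) ≤ 0.0890, so R_th ≤ R_L · ε/(1−ε) = 89.9 kΩ × 0.0890/0.9110 = 8.78 kΩ.

R_th ≤ 8.78 kΩ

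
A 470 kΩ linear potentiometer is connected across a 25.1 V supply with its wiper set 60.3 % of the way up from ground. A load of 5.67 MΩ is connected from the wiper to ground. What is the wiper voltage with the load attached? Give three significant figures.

V ≈ 14.8 V

The wiper splits the pot into (1−α)R = 186.6 kΩ above and αR = 283.4 kΩ below.
Lower section ‖ load = 269.9 kΩ.
V_wiper = 25.1 × 269.9/(186.6 + 269.9) = 14.8 V.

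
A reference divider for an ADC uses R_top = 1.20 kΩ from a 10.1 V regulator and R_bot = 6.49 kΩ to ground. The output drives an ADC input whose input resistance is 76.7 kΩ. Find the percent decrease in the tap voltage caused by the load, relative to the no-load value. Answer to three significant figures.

The divider's output (Thévenin) resistance is R_top‖R_bot = 1.013 kΩ.
Fractional drop under load = R_th/(R_th + R_L) = 1.013 / (1.013 + 76.7) = 0.01303.
So the output falls by 1.30 %.

1.30 %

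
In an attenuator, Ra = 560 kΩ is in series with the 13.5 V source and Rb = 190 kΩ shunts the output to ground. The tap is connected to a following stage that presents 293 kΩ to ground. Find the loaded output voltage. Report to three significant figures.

V_out ≈ 2.30 V

The load sits in parallel with Rb: Rb‖R_L = (190 × 293) / (190 + 293) = 115.3 kΩ.
V_out = 13.5 × 115.3 / (560 + 115.3) = 13.5 × 115.3/675.3 = 2.30 V.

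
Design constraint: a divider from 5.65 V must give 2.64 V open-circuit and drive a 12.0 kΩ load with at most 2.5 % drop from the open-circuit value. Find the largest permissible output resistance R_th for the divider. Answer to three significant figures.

Loading drop = R_th/(R_th + R_L) ≤ 0.0250, so R_th ≤ R_L · ε/(1−ε) = 12.0 kΩ × 0.0250/0.9750 = 308 Ω.

R_th ≤ 308 Ω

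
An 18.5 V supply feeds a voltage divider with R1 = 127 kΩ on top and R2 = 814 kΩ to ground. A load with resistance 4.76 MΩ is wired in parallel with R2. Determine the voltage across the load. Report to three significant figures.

V_out ≈ 15.6 V

The load sits in parallel with R2: R2‖R_L = (814 × 4760) / (814 + 4760) = 695.1 kΩ.
V_out = 18.5 × 695.1 / (127 + 695.1) = 18.5 × 695.1/822.1 = 15.6 V.
(Unloaded it would have been 16.0 V.)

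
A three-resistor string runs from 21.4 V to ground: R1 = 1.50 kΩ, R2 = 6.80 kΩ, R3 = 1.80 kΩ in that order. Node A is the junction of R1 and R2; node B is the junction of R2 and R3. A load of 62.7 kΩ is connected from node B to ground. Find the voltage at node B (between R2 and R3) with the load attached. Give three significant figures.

V ≈ 3.73 V

At node B, R3 is in parallel with the load: R3‖R_L = 1.750 kΩ.
Below node A the resistance is R2 + (R3‖R_L) = 8.550 kΩ, so V_A = 21.4 × 8.550/10.05 = 18.21 V.
Then V_B = V_A × (R3‖R_L)/(R2 + R3‖R_L) = 18.21 × 1.750/8.550 = 3.73 V.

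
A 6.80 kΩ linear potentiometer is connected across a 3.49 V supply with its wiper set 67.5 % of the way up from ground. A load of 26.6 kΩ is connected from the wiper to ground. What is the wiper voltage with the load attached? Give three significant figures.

The wiper splits the pot into (1−α)R = 2.210 kΩ above and αR = 4.590 kΩ below.
Lower section ‖ load = 3.915 kΩ.
V_wiper = 3.49 × 3.915/(2.210 + 3.915) = 2.23 V.

V ≈ 2.23 V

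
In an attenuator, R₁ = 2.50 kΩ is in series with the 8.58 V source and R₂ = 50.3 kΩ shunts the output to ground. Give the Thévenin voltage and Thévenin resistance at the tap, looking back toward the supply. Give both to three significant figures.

V_th = 8.17 V, R_th = 2.38 kΩ

V_th is the open-circuit tap voltage: 8.58 × 50.3/(2.50 + 50.3) = 8.17 V.
With the supply zeroed, R₁ and R₂ appear in parallel from the tap: R_th = R₁‖R₂ = (2.50 × 50.3)/52.80 = 2.38 kΩ.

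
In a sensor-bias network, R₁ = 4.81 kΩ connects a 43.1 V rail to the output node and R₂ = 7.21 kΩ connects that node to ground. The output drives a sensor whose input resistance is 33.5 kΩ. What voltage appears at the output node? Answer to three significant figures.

V_out ≈ 23.8 V

The load sits in parallel with R₂: R₂‖R_L = (7.21 × 33.5) / (7.21 + 33.5) = 5.933 kΩ.
V_out = 43.1 × 5.933 / (4.81 + 5.933) = 43.1 × 5.933/10.74 = 23.8 V.
(Unloaded it would have been 25.9 V.)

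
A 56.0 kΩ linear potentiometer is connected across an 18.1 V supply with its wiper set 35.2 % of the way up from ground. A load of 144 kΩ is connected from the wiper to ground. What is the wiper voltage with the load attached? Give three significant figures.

V ≈ 5.85 V

The wiper splits the pot into (1−α)R = 36.29 kΩ above and αR = 19.71 kΩ below.
Lower section ‖ load = 17.34 kΩ.
V_wiper = 18.1 × 17.34/(36.29 + 17.34) = 5.85 V.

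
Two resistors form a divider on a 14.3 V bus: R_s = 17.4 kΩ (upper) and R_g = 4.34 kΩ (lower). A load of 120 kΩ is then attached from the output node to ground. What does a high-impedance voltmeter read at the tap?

The load sits in parallel with R_g: R_g‖R_L = (4.34 × 120) / (4.34 + 120) = 4.189 kΩ.
V_out = 14.3 × 4.189 / (17.4 + 4.189) = 14.3 × 4.189/21.59 = 2.77 V.

V_out ≈ 2.77 V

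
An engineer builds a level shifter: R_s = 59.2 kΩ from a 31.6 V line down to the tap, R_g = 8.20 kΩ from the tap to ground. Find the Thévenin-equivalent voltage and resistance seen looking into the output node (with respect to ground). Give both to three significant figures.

V_th is the open-circuit tap voltage: 31.6 × 8.20/(59.2 + 8.20) = 3.84 V.
With the supply zeroed, R_s and R_g appear in parallel from the tap: R_th = R_s‖R_g = (59.2 × 8.20)/67.40 = 7.20 kΩ.

V_th = 3.84 V, R_th = 7.20 kΩ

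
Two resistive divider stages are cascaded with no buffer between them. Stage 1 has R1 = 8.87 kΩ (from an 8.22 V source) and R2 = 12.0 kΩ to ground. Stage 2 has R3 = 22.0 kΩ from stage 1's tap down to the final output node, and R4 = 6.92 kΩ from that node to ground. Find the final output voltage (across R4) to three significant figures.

V_out ≈ 0.961 V

Stage 2 presents R3+R4 = 28.92 kΩ as a load on stage 1's tap.
Stage 1's lower leg becomes R2‖(R3+R4) = 8.481 kΩ, so V_mid = 8.22 × 8.481/17.35 = 4.018 V.
Stage 2 is itself unloaded: V_out = V_mid × R4/(R3+R4) = 4.018 × 6.92/28.92 = 0.961 V.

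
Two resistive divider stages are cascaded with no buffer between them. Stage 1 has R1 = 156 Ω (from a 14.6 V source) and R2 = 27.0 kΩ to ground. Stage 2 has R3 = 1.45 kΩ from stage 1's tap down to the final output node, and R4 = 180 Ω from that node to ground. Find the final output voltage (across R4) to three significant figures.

Stage 2 presents R3+R4 = 1630 Ω as a load on stage 1's tap.
Stage 1's lower leg becomes R2‖(R3+R4) = 1537 Ω, so V_mid = 14.6 × 1537/1693 = 13.25 V.
Stage 2 is itself unloaded: V_out = V_mid × R4/(R3+R4) = 13.25 × 180/1630 = 1.46 V.

V_out ≈ 1.46 V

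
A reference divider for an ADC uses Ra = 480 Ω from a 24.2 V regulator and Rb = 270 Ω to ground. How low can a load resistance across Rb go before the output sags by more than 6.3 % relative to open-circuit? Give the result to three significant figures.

Output resistance R_th = Ra‖Rb = (480 × 270)/750.0 = 172.8 Ω.
The fractional drop is R_th/(R_th + R_L); requiring this ≤ 0.0630 gives R_L ≥ R_th(1/0.0630 − 1) = 172.8 × 14.87 = 2.57 kΩ.

R_L(min) ≈ 2.57 kΩ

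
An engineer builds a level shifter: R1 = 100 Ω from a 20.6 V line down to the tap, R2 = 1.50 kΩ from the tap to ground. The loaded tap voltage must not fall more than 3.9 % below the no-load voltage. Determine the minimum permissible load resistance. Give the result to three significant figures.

R_L(min) ≈ 2.31 kΩ

Output resistance R_th = R1‖R2 = (100 × 1500)/1600 = 93.75 Ω.
The fractional drop is R_th/(R_th + R_L); requiring this ≤ 0.0390 gives R_L ≥ R_th(1/0.0390 − 1) = 93.75 × 24.64 = 2.31 kΩ.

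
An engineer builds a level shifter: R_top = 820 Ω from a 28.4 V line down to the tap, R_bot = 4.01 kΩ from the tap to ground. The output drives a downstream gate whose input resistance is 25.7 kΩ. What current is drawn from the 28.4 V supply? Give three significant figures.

I ≈ 6.62 mA

R_bot‖R_L = 3469 Ω, so the source sees R_top + R_bot‖R_L = 4289 Ω.
I = 28.4 V / 4289 Ω = 6.62 mA.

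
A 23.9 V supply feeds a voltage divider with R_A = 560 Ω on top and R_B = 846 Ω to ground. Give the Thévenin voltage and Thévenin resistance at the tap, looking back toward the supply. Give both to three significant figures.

V_th is the open-circuit tap voltage: 23.9 × 846/(560 + 846) = 14.4 V.
With the supply zeroed, R_A and R_B appear in parallel from the tap: R_th = R_A‖R_B = (560 × 846)/1406 = 337 Ω.

V_th = 14.4 V, R_th = 337 Ω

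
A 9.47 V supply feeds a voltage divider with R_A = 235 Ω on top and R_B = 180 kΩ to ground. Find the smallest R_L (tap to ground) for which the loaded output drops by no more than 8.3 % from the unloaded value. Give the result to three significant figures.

Output resistance R_th = R_A‖R_B = (235 × 180000)/180200 = 234.7 Ω.
The fractional drop is R_th/(R_th + R_L); requiring this ≤ 0.0830 gives R_L ≥ R_th(1/0.0830 − 1) = 234.7 × 11.05 = 2.59 kΩ.

R_L(min) ≈ 2.59 kΩ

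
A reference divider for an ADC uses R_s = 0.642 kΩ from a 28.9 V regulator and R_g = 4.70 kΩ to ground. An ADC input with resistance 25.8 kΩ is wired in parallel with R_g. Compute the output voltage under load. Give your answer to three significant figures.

The load sits in parallel with R_g: R_g‖R_L = (4700 × 25800) / (4700 + 25800) = 3976 Ω.
V_out = 28.9 × 3976 / (642 + 3976) = 28.9 × 3976/4618 = 24.9 V.
(Unloaded it would have been 25.4 V.)

V_out ≈ 24.9 V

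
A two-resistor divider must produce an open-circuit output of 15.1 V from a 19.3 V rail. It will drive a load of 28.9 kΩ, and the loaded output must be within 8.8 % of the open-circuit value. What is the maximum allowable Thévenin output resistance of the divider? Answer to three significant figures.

R_th ≤ 2.79 kΩ

Loading drop = R_th/(R_th + R_L) ≤ 0.0880, so R_th ≤ R_L · ε/(1−ε) = 28.9 kΩ × 0.0880/0.9120 = 2.79 kΩ.
(Any R1, R2 with R2/(R1+R2) = 0.782 and R1‖R2 ≤ 2.79 kΩ will meet the spec.)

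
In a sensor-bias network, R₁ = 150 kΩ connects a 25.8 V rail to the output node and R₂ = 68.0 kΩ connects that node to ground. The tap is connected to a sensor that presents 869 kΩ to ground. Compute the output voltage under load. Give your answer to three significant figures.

V_out ≈ 7.64 V

The load sits in parallel with R₂: R₂‖R_L = (68.0 × 869) / (68.0 + 869) = 63.07 kΩ.
V_out = 25.8 × 63.07 / (150 + 63.07) = 25.8 × 63.07/213.1 = 7.64 V.
(Unloaded it would have been 8.05 V.)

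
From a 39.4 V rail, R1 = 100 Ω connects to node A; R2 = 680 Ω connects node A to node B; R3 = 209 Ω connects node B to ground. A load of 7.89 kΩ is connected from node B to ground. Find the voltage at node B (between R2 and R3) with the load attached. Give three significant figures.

V ≈ 8.16 V

At node B, R3 is in parallel with the load: R3‖R_L = 203.6 Ω.
Below node A the resistance is R2 + (R3‖R_L) = 883.6 Ω, so V_A = 39.4 × 883.6/983.6 = 35.39 V.
Then V_B = V_A × (R3‖R_L)/(R2 + R3‖R_L) = 35.39 × 203.6/883.6 = 8.16 V.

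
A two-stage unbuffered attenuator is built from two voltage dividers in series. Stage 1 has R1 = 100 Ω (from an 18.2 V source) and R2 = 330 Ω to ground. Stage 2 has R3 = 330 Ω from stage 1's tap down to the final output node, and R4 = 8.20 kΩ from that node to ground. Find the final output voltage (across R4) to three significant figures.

Stage 2 presents R3+R4 = 8530 Ω as a load on stage 1's tap.
Stage 1's lower leg becomes R2‖(R3+R4) = 317.7 Ω, so V_mid = 18.2 × 317.7/417.7 = 13.84 V.
Stage 2 is itself unloaded: V_out = V_mid × R4/(R3+R4) = 13.84 × 8200/8530 = 13.3 V.

V_out ≈ 13.3 V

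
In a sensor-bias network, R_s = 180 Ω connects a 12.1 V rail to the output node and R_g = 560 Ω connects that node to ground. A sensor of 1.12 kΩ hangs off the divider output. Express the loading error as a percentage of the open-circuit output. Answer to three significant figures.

The divider's output (Thévenin) resistance is R_s‖R_g = 136.2 Ω.
Fractional drop under load = R_th/(R_th + R_L) = 136.2 / (136.2 + 1120) = 0.1084.
So the output falls by 10.8 %.

10.8 %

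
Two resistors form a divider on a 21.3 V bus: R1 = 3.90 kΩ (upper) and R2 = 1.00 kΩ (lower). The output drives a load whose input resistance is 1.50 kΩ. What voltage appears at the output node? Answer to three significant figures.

V_out ≈ 2.84 V

The load sits in parallel with R2: R2‖R_L = (1.00 × 1.50) / (1.00 + 1.50) = 0.6000 kΩ.
V_out = 21.3 × 0.6000 / (3.90 + 0.6000) = 21.3 × 0.6000/4.500 = 2.84 V.
(Unloaded it would have been 4.35 V.)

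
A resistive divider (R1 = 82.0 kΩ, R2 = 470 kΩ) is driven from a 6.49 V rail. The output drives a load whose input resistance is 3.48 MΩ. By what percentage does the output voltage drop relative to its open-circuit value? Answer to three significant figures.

1.97 %

The divider's output (Thévenin) resistance is R1‖R2 = 69.82 kΩ.
Fractional drop under load = R_th/(R_th + R_L) = 69.82 / (69.82 + 3480) = 0.01967.
So the output falls by 1.97 %.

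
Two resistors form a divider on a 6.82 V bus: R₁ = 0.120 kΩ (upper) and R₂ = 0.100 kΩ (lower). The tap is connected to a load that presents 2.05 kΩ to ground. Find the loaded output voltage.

V_out ≈ 3.02 V

The load sits in parallel with R₂: R₂‖R_L = (100 × 2050) / (100 + 2050) = 95.35 Ω.
V_out = 6.82 × 95.35 / (120 + 95.35) = 6.82 × 95.35/215.3 = 3.02 V.
(Unloaded it would have been 3.10 V.)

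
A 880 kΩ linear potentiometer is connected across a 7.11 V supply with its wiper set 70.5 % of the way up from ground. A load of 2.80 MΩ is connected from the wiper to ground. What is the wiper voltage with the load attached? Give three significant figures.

V ≈ 4.71 V

The wiper splits the pot into (1−α)R = 259.6 kΩ above and αR = 620.4 kΩ below.
Lower section ‖ load = 507.9 kΩ.
V_wiper = 7.11 × 507.9/(259.6 + 507.9) = 4.71 V.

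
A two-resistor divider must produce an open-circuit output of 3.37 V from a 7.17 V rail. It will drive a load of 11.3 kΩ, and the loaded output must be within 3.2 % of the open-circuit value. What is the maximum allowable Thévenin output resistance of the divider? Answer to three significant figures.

R_th ≤ 374 Ω

Loading drop = R_th/(R_th + R_L) ≤ 0.0320, so R_th ≤ R_L · ε/(1−ε) = 11.3 kΩ × 0.0320/0.9680 = 374 Ω.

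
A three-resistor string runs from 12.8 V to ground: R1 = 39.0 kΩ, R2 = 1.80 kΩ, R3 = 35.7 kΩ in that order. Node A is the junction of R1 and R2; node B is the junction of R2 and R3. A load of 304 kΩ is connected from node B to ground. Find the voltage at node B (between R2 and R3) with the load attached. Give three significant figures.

V ≈ 5.62 V

At node B, R3 is in parallel with the load: R3‖R_L = 31.95 kΩ.
Below node A the resistance is R2 + (R3‖R_L) = 33.75 kΩ, so V_A = 12.8 × 33.75/72.75 = 5.938 V.
Then V_B = V_A × (R3‖R_L)/(R2 + R3‖R_L) = 5.938 × 31.95/33.75 = 5.62 V.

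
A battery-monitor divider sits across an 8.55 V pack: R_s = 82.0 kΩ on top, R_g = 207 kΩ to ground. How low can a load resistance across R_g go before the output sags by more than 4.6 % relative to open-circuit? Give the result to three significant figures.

R_L(min) ≈ 1.22 MΩ

Output resistance R_th = R_s‖R_g = (82.0 × 207)/289.0 = 58.73 kΩ.
The fractional drop is R_th/(R_th + R_L); requiring this ≤ 0.0460 gives R_L ≥ R_th(1/0.0460 − 1) = 58.73 × 20.74 = 1.22 MΩ.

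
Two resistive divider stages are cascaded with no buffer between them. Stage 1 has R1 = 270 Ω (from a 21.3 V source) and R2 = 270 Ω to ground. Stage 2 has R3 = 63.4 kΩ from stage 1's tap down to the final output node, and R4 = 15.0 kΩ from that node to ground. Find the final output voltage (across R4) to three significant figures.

V_out ≈ 2.03 V

Stage 2 presents R3+R4 = 78400 Ω as a load on stage 1's tap.
Stage 1's lower leg becomes R2‖(R3+R4) = 269.1 Ω, so V_mid = 21.3 × 269.1/539.1 = 10.63 V.
Stage 2 is itself unloaded: V_out = V_mid × R4/(R3+R4) = 10.63 × 15000/78400 = 2.03 V.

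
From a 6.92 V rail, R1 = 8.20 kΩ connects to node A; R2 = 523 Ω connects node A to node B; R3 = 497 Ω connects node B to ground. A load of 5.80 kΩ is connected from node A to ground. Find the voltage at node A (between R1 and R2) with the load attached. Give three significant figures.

Below node A the series string R2+R3 = 1020 Ω sits in parallel with the 5800 Ω load: 867.4 Ω.
V_A = 6.92 × 867.4/(8200 + 867.4) = 0.662 V.

V ≈ 0.662 V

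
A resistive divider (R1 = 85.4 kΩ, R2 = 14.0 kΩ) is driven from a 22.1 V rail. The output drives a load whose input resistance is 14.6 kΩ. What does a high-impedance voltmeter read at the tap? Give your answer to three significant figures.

V_out ≈ 1.71 V

The load sits in parallel with R2: R2‖R_L = (14.0 × 14.6) / (14.0 + 14.6) = 7.147 kΩ.
V_out = 22.1 × 7.147 / (85.4 + 7.147) = 22.1 × 7.147/92.55 = 1.71 V.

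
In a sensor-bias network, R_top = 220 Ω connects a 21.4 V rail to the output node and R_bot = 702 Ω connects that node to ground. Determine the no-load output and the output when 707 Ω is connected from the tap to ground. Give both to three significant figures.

Open-circuit: V = 21.4 × 702/(220 + 702) = 16.3 V.
With the load, R_bot becomes R_bot‖R_L = 352.2 Ω, so V = 21.4 × 352.2/572.2 = 13.2 V.

Unloaded: 16.3 V; loaded: 13.2 V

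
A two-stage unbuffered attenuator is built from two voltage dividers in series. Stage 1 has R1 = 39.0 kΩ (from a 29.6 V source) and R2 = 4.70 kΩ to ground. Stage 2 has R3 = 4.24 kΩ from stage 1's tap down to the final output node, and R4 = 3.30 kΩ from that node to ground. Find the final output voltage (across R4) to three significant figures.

V_out ≈ 0.895 V

Stage 2 presents R3+R4 = 7.540 kΩ as a load on stage 1's tap.
Stage 1's lower leg becomes R2‖(R3+R4) = 2.895 kΩ, so V_mid = 29.6 × 2.895/41.90 = 2.046 V.
Stage 2 is itself unloaded: V_out = V_mid × R4/(R3+R4) = 2.046 × 3.30/7.540 = 0.895 V.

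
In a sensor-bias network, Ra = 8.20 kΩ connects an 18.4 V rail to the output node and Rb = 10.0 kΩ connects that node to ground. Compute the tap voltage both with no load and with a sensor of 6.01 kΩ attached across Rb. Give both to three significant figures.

Unloaded: 10.1 V; loaded: 5.78 V

Open-circuit: V = 18.4 × 10.0/(8.20 + 10.0) = 10.1 V.
With the load, Rb becomes Rb‖R_L = 3.754 kΩ, so V = 18.4 × 3.754/11.95 = 5.78 V.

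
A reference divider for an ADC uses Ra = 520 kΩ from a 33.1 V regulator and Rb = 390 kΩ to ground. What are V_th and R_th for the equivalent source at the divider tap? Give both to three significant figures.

V_th = 14.2 V, R_th = 223 kΩ

V_th is the open-circuit tap voltage: 33.1 × 390/(520 + 390) = 14.2 V.
With the supply zeroed, Ra and Rb appear in parallel from the tap: R_th = Ra‖Rb = (520 × 390)/910.0 = 223 kΩ.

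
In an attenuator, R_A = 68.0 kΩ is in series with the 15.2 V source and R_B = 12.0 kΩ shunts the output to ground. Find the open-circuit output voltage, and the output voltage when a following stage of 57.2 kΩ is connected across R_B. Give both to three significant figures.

Unloaded: 2.28 V; loaded: 1.93 V

Open-circuit: V = 15.2 × 12.0/(68.0 + 12.0) = 2.28 V.
With the load, R_B becomes R_B‖R_L = 9.919 kΩ, so V = 15.2 × 9.919/77.92 = 1.93 V.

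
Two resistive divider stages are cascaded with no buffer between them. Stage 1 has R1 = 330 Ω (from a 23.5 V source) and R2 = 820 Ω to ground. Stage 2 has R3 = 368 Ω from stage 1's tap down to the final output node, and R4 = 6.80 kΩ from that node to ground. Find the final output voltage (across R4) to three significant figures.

Stage 2 presents R3+R4 = 7168 Ω as a load on stage 1's tap.
Stage 1's lower leg becomes R2‖(R3+R4) = 735.8 Ω, so V_mid = 23.5 × 735.8/1066 = 16.22 V.
Stage 2 is itself unloaded: V_out = V_mid × R4/(R3+R4) = 16.22 × 6800/7168 = 15.4 V.

V_out ≈ 15.4 V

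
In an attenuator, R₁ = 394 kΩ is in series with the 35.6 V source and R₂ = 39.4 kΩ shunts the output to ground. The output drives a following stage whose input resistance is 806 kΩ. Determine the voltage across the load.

V_out ≈ 3.10 V

The load sits in parallel with R₂: R₂‖R_L = (39.4 × 806) / (39.4 + 806) = 37.56 kΩ.
V_out = 35.6 × 37.56 / (394 + 37.56) = 35.6 × 37.56/431.6 = 3.10 V.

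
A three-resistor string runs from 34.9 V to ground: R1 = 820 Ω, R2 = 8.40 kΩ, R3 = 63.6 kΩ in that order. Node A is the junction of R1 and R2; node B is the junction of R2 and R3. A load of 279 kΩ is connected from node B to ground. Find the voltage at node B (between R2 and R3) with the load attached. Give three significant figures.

V ≈ 29.6 V

At node B, R3 is in parallel with the load: R3‖R_L = 51790 Ω.
Below node A the resistance is R2 + (R3‖R_L) = 60190 Ω, so V_A = 34.9 × 60190/61010 = 34.43 V.
Then V_B = V_A × (R3‖R_L)/(R2 + R3‖R_L) = 34.43 × 51790/60190 = 29.6 V.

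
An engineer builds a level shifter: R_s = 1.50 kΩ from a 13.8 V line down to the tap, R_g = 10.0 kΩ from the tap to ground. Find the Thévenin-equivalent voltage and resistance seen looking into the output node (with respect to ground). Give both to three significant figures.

V_th = 12.0 V, R_th = 1.30 kΩ

V_th is the open-circuit tap voltage: 13.8 × 10.0/(1.50 + 10.0) = 12.0 V.
With the supply zeroed, R_s and R_g appear in parallel from the tap: R_th = R_s‖R_g = (1.50 × 10.0)/11.50 = 1.30 kΩ.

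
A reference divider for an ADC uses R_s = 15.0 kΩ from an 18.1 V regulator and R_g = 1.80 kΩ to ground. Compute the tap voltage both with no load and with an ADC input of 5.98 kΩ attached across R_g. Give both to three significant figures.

Unloaded: 1.94 V; loaded: 1.53 V

Open-circuit: V = 18.1 × 1.80/(15.0 + 1.80) = 1.94 V.
With the load, R_g becomes R_g‖R_L = 1.384 kΩ, so V = 18.1 × 1.384/16.38 = 1.53 V.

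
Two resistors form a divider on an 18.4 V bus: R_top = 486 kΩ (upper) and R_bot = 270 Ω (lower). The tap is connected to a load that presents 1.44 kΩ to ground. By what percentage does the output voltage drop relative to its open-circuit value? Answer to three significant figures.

The divider's output (Thévenin) resistance is R_top‖R_bot = 269.9 Ω.
Fractional drop under load = R_th/(R_th + R_L) = 269.9 / (269.9 + 1440) = 0.1578.
So the output falls by 15.8 %.

15.8 %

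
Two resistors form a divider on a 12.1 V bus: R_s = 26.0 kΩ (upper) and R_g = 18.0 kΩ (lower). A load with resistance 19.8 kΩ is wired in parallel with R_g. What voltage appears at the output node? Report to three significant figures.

The load sits in parallel with R_g: R_g‖R_L = (18.0 × 19.8) / (18.0 + 19.8) = 9.429 kΩ.
V_out = 12.1 × 9.429 / (26.0 + 9.429) = 12.1 × 9.429/35.43 = 3.22 V.

V_out ≈ 3.22 V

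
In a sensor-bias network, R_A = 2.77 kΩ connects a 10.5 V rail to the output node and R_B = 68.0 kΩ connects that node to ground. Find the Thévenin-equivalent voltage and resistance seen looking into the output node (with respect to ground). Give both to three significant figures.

V_th is the open-circuit tap voltage: 10.5 × 68.0/(2.77 + 68.0) = 10.1 V.
With the supply zeroed, R_A and R_B appear in parallel from the tap: R_th = R_A‖R_B = (2.77 × 68.0)/70.77 = 2.66 kΩ.

V_th = 10.1 V, R_th = 2.66 kΩ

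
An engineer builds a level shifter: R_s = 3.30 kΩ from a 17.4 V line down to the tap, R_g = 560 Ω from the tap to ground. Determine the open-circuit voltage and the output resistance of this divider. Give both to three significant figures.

V_th = 2.52 V, R_th = 479 Ω

V_th is the open-circuit tap voltage: 17.4 × 560/(3300 + 560) = 2.52 V.
With the supply zeroed, R_s and R_g appear in parallel from the tap: R_th = R_s‖R_g = (3300 × 560)/3860 = 479 Ω.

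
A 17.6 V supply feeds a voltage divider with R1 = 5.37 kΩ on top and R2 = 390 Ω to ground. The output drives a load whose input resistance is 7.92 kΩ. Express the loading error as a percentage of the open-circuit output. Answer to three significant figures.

4.39 %

The divider's output (Thévenin) resistance is R1‖R2 = 363.6 Ω.
Fractional drop under load = R_th/(R_th + R_L) = 363.6 / (363.6 + 7920) = 0.04389.
So the output falls by 4.39 %.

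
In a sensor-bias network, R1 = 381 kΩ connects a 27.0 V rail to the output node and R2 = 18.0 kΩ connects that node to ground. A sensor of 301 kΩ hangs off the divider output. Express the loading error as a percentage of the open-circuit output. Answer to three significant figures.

The divider's output (Thévenin) resistance is R1‖R2 = 17.19 kΩ.
Fractional drop under load = R_th/(R_th + R_L) = 17.19 / (17.19 + 301) = 0.05402.
So the output falls by 5.40 %.

5.40 %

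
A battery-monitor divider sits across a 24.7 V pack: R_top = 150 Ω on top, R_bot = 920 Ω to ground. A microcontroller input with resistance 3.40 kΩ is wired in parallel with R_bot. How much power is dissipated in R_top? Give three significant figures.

Total resistance from the source is R_top + (R_bot‖R_L) = 874.1 Ω, so I = 24.7/874.1 Ω = 28.26 mA.
P = I²·R_top = (28.26 mA)² × 150 Ω = 120 mW.

P ≈ 120 mW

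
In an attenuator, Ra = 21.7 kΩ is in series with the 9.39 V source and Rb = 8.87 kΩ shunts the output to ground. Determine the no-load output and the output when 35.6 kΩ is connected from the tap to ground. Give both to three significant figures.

Unloaded: 2.72 V; loaded: 2.32 V

Open-circuit: V = 9.39 × 8.87/(21.7 + 8.87) = 2.72 V.
With the load, Rb becomes Rb‖R_L = 7.101 kΩ, so V = 9.39 × 7.101/28.80 = 2.32 V.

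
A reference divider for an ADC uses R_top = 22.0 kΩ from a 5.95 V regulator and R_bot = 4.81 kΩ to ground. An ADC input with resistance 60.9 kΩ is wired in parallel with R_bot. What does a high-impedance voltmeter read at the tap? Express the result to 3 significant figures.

The load sits in parallel with R_bot: R_bot‖R_L = (4.81 × 60.9) / (4.81 + 60.9) = 4.458 kΩ.
V_out = 5.95 × 4.458 / (22.0 + 4.458) = 5.95 × 4.458/26.46 = 1.00 V.

V_out ≈ 1.00 V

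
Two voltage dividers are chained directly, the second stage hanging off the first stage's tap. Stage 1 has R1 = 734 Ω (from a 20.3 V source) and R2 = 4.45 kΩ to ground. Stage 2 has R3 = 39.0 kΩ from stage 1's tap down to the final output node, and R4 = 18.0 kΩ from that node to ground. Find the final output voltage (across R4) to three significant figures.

Stage 2 presents R3+R4 = 57000 Ω as a load on stage 1's tap.
Stage 1's lower leg becomes R2‖(R3+R4) = 4128 Ω, so V_mid = 20.3 × 4128/4862 = 17.24 V.
Stage 2 is itself unloaded: V_out = V_mid × R4/(R3+R4) = 17.24 × 18000/57000 = 5.44 V.

V_out ≈ 5.44 V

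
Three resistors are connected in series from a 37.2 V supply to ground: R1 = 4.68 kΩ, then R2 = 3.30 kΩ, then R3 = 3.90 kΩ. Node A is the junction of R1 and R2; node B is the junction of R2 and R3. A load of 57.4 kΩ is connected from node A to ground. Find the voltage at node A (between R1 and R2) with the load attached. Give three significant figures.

Below node A the series string R2+R3 = 7.200 kΩ sits in parallel with the 57.4 kΩ load: 6.398 kΩ.
V_A = 37.2 × 6.398/(4.68 + 6.398) = 21.5 V.

V ≈ 21.5 V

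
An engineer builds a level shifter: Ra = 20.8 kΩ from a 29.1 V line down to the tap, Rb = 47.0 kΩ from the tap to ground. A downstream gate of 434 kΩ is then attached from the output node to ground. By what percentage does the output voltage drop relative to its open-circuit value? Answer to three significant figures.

The divider's output (Thévenin) resistance is Ra‖Rb = 14.42 kΩ.
Fractional drop under load = R_th/(R_th + R_L) = 14.42 / (14.42 + 434) = 0.03215.
So the output falls by 3.22 %.

3.22 %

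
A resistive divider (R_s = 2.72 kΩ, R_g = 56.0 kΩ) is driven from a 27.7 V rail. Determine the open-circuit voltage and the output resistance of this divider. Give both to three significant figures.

V_th = 26.4 V, R_th = 2.59 kΩ

V_th is the open-circuit tap voltage: 27.7 × 56.0/(2.72 + 56.0) = 26.4 V.
With the supply zeroed, R_s and R_g appear in parallel from the tap: R_th = R_s‖R_g = (2.72 × 56.0)/58.72 = 2.59 kΩ.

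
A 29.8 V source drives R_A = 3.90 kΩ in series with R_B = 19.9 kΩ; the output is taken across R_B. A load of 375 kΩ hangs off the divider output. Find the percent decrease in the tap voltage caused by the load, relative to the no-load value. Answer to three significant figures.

The divider's output (Thévenin) resistance is R_A‖R_B = 3.261 kΩ.
Fractional drop under load = R_th/(R_th + R_L) = 3.261 / (3.261 + 375) = 0.008621.
So the output falls by 0.862 %.

0.862 %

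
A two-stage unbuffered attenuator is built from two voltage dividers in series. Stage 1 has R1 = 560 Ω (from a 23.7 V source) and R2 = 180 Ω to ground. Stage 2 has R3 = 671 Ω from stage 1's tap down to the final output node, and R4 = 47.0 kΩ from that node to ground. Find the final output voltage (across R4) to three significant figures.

Stage 2 presents R3+R4 = 47670 Ω as a load on stage 1's tap.
Stage 1's lower leg becomes R2‖(R3+R4) = 179.3 Ω, so V_mid = 23.7 × 179.3/739.3 = 5.748 V.
Stage 2 is itself unloaded: V_out = V_mid × R4/(R3+R4) = 5.748 × 47000/47670 = 5.67 V.

V_out ≈ 5.67 V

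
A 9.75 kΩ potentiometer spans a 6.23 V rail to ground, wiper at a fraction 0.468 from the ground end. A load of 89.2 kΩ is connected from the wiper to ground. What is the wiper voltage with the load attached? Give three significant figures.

V ≈ 2.84 V

The wiper splits the pot into (1−α)R = 5.187 kΩ above and αR = 4.563 kΩ below.
Lower section ‖ load = 4.341 kΩ.
V_wiper = 6.23 × 4.341/(5.187 + 4.341) = 2.84 V.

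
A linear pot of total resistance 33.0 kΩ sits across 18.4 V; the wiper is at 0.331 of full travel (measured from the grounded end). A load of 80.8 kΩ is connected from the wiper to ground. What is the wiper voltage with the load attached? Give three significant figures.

V ≈ 5.59 V

The wiper splits the pot into (1−α)R = 22.08 kΩ above and αR = 10.92 kΩ below.
Lower section ‖ load = 9.622 kΩ.
V_wiper = 18.4 × 9.622/(22.08 + 9.622) = 5.59 V.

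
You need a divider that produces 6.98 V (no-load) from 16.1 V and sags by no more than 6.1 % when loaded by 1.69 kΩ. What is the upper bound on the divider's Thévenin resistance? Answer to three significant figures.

Loading drop = R_th/(R_th + R_L) ≤ 0.0610, so R_th ≤ R_L · ε/(1−ε) = 1.69 kΩ × 0.0610/0.9390 = 110 Ω.
(Any R1, R2 with R2/(R1+R2) = 0.434 and R1‖R2 ≤ 110 Ω will meet the spec.)

R_th ≤ 110 Ω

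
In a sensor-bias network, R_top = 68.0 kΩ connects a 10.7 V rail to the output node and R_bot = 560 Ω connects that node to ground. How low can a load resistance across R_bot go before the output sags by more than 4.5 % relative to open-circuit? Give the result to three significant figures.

R_L(min) ≈ 11.8 kΩ

Output resistance R_th = R_top‖R_bot = (68000 × 560)/68560 = 555.4 Ω.
The fractional drop is R_th/(R_th + R_L); requiring this ≤ 0.0450 gives R_L ≥ R_th(1/0.0450 − 1) = 555.4 × 21.22 = 11.8 kΩ.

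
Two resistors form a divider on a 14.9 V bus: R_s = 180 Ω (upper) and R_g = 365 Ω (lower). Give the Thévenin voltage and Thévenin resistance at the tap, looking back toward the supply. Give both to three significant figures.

V_th = 9.98 V, R_th = 121 Ω

V_th is the open-circuit tap voltage: 14.9 × 365/(180 + 365) = 9.98 V.
With the supply zeroed, R_s and R_g appear in parallel from the tap: R_th = R_s‖R_g = (180 × 365)/545.0 = 121 Ω.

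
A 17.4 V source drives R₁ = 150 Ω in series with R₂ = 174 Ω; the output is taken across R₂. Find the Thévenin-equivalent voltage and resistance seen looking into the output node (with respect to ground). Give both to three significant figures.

V_th is the open-circuit tap voltage: 17.4 × 174/(150 + 174) = 9.34 V.
With the supply zeroed, R₁ and R₂ appear in parallel from the tap: R_th = R₁‖R₂ = (150 × 174)/324.0 = 80.6 Ω.

V_th = 9.34 V, R_th = 80.6 Ω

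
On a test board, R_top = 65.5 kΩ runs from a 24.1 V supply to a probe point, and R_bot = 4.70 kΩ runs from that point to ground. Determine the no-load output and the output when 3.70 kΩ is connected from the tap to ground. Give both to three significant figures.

Open-circuit: V = 24.1 × 4.70/(65.5 + 4.70) = 1.61 V.
With the load, R_bot becomes R_bot‖R_L = 2.070 kΩ, so V = 24.1 × 2.070/67.57 = 0.738 V.

Unloaded: 1.61 V; loaded: 0.738 V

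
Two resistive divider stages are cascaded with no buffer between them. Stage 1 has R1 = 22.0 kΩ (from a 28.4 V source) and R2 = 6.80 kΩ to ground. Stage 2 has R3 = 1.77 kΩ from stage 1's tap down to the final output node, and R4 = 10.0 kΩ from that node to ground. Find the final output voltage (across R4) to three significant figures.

Stage 2 presents R3+R4 = 11.77 kΩ as a load on stage 1's tap.
Stage 1's lower leg becomes R2‖(R3+R4) = 4.310 kΩ, so V_mid = 28.4 × 4.310/26.31 = 4.652 V.
Stage 2 is itself unloaded: V_out = V_mid × R4/(R3+R4) = 4.652 × 10.0/11.77 = 3.95 V.

V_out ≈ 3.95 V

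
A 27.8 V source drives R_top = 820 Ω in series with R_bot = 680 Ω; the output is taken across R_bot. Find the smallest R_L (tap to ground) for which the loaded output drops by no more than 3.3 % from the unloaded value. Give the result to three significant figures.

R_L(min) ≈ 10.9 kΩ

Output resistance R_th = R_top‖R_bot = (820 × 680)/1500 = 371.7 Ω.
The fractional drop is R_th/(R_th + R_L); requiring this ≤ 0.0330 gives R_L ≥ R_th(1/0.0330 − 1) = 371.7 × 29.30 = 10.9 kΩ.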